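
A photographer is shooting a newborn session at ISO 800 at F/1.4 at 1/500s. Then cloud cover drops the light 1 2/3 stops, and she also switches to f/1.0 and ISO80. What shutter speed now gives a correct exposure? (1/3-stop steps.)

Scene light: 1 2/3 stops darker.
Aperture: f/1.4 → f/1.2 → f/1.1 → f/1.0 — 1 stop larger aperture (brighter).
ISO: 800 → 640 → 500 → 400 → 320 → 250 → 200 → 160 → 125 → 100 → 80 — 3 1/3 stops dropped (darker).
Net so far: 4 stops darker. Shutter speed: 1/500 → 1/400 → 1/320 → 1/250 → 1/200 → 1/160 → 1/125 → 1/100 → 1/80 → 1/60 → 1/50 → 1/40 → 1/30.

1/30s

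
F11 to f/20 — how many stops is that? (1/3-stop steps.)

f/11 → f/13 → f/14 → f/16 → f/18 → f/20 — count the steps: 5 third-stops = 1 2/3 stops.

1 2/3 stops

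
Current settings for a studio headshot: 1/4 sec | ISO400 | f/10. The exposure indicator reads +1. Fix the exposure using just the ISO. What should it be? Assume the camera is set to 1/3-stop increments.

ISO 200

Overexposed by 1 stop → need 1 stop darker.
ISO: 400 → 320 → 250 → 200.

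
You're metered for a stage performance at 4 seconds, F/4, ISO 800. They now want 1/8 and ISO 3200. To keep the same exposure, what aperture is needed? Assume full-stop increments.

Shutter speed: 4 → 2 → 1 → 1/2 → 1/4 → 1/8 — 5 stops faster (darker).
ISO: 800 → 1600 → 3200 — 2 stops raised (brighter).
Net change so far: 3 stops darker. Offset with the aperture: f/4 → f/2.8 → f/2 → f/1.4.

f/1.4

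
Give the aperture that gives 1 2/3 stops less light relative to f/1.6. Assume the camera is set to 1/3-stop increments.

f/2.8

Aperture: f/1.6 → f/1.8 → f/2 → f/2.2 → f/2.5 → f/2.8 — 1 2/3 stops stopped down (darker).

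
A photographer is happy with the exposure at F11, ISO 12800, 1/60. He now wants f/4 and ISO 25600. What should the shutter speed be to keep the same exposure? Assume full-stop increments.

1/1000s

Aperture: f/11 → f/8 → f/5.6 → f/4 — 3 stops larger aperture (brighter).
ISO: 12800 → 25600 — 1 stop higher (brighter).
Net change so far: 4 stops brighter. Offset with the shutter speed: 1/60 → 1/125 → 1/250 → 1/500 → 1/1000.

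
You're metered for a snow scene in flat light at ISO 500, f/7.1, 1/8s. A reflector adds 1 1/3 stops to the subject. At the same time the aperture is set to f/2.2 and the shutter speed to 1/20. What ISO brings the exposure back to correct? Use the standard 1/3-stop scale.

ISO 50

Scene light: 1 1/3 stops brighter.
Aperture: f/7.1 → f/6.3 → f/5.6 → f/5 → f/4.5 → f/4 → f/3.5 → f/3.2 → f/2.8 → f/2.5 → f/2.2 — 3 1/3 stops opened up (brighter).
Shutter speed: 1/8 → 1/10 → 1/13 → 1/15 → 1/20 — 1 1/3 stops faster (darker).
Net so far: 3 1/3 stops brighter. ISO: 500 → 400 → 320 → 250 → 200 → 160 → 125 → 100 → 80 → 64 → 50.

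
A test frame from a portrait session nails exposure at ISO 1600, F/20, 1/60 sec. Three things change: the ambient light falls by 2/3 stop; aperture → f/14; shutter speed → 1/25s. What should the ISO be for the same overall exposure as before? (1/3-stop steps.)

ISO 500

Scene light: 2/3 stop darker.
Aperture: f/20 → f/18 → f/16 → f/14 — 1 stop wider (brighter).
Shutter speed: 1/60 → 1/50 → 1/40 → 1/30 → 1/25 — 1 1/3 stops longer (brighter).
Net so far: 1 2/3 stops brighter. ISO: 1600 → 1250 → 1000 → 800 → 640 → 500.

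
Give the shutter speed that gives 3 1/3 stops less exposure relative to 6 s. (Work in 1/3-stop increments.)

0.6 s

Shutter speed: 6 → 5 → 4 → 3.2 → 2.5 → 2 → 1.6 → 1.3 → 1 → 0.8 → 0.6 — 3 1/3 stops shorter (darker).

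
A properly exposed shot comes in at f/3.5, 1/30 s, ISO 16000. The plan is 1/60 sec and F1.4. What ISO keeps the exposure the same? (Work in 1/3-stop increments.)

ISO 5000

Shutter speed: 1/30 → 1/40 → 1/50 → 1/60 — 1 stop faster (darker).
Aperture: f/3.5 → f/3.2 → f/2.8 → f/2.5 → f/2.2 → f/2 → f/1.8 → f/1.6 → f/1.4 — 2 2/3 stops opened up (brighter).
Net change so far: 1 2/3 stops brighter. Offset with the ISO: 16000 → 12800 → 10000 → 8000 → 6400 → 5000.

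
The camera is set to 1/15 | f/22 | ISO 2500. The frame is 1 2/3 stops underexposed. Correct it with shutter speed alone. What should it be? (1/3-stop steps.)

Underexposed by 1 2/3 stops → need 1 2/3 stops brighter.
Shutter speed: 1/15 → 1/13 → 1/10 → 1/8 → 1/6 → 1/5.

1/5s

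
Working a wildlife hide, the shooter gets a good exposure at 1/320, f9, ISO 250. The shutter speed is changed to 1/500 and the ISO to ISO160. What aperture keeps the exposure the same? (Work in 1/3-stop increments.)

f/5.6

Shutter speed: 1/320 → 1/400 → 1/500 — 2/3 stop faster (darker).
ISO: 250 → 200 → 160 — 2/3 stop lower (darker).
Net change so far: 1 1/3 stops darker. Offset with the aperture: f/9 → f/8 → f/7.1 → f/6.3 → f/5.6.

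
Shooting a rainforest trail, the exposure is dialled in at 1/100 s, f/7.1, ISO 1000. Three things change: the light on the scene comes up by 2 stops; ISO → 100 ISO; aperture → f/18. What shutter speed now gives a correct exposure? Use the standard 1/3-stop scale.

1/6s

Scene light: 2 stops brighter.
ISO: 1000 → 800 → 640 → 500 → 400 → 320 → 250 → 200 → 160 → 125 → 100 — 3 1/3 stops lower (darker).
Aperture: f/7.1 → f/8 → f/9 → f/10 → f/11 → f/13 → f/14 → f/16 → f/18 — 2 2/3 stops stopped down (darker).
Net so far: 4 stops darker. Shutter speed: 1/100 → 1/80 → 1/60 → 1/50 → 1/40 → 1/30 → 1/25 → 1/20 → 1/15 → 1/13 → 1/10 → 1/8 → 1/6.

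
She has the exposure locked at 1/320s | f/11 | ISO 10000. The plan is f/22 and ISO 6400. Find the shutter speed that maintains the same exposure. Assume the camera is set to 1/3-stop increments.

1/50s

Aperture: f/11 → f/13 → f/14 → f/16 → f/18 → f/20 → f/22 — 2 stops stopped down (darker).
ISO: 10000 → 8000 → 6400 — 2/3 stop dropped (darker).
Net change so far: 2 2/3 stops darker. Offset with the shutter speed: 1/320 → 1/250 → 1/200 → 1/160 → 1/125 → 1/100 → 1/80 → 1/60 → 1/50.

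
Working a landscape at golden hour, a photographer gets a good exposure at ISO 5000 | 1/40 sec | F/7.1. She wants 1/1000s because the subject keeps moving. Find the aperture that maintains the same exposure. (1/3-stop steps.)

Shutter speed: 1/40 → 1/50 → 1/60 → 1/80 → 1/100 → 1/125 → 1/160 → 1/200 → 1/250 → 1/320 → 1/400 → 1/500 → 1/640 → 1/800 → 1/1000 — 4 2/3 stops shorter (darker).
Need 4 2/3 stops brighter from the aperture: f/7.1 → f/6.3 → f/5.6 → f/5 → f/4.5 → f/4 → f/3.5 → f/3.2 → f/2.8 → f/2.5 → f/2.2 → f/2 → f/1.8 → f/1.6 → f/1.4.

f/1.4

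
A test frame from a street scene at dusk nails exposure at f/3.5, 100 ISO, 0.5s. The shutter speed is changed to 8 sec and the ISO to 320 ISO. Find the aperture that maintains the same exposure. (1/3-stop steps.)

Shutter speed: 0.5 → 0.6 → 0.8 → 1 → 1.3 → 1.6 → 2 → 2.5 → 3.2 → 4 → 5 → 6 → 8 — 4 stops slower (brighter).
ISO: 100 → 125 → 160 → 200 → 250 → 320 — 1 2/3 stops raised (brighter).
Net change so far: 5 2/3 stops brighter. Offset with the aperture: f/3.5 → f/4 → f/4.5 → f/5 → f/5.6 → f/6.3 → f/7.1 → f/8 → f/9 → f/10 → f/11 → f/13 → f/14 → f/16 → f/18 → f/20 → f/22 → f/25.

f/25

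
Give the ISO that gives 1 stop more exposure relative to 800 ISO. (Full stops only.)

ISO: 800 → 1600 — 1 stop raised (brighter).

ISO 1600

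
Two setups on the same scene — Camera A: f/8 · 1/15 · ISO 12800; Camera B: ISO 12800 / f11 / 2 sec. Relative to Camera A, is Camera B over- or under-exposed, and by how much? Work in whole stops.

4 stops brighter

Aperture: f/8 → f/11 — 1 stop narrower (darker).
Shutter speed: 1/15 → 1/8 → 1/4 → 1/2 → 1 → 2 — 5 stops longer (brighter).
ISO: unchanged.
Net: −1 +5 = +4 stops.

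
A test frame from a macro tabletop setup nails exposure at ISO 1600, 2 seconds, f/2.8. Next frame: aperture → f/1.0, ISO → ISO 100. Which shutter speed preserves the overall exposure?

4 s

Aperture: f/2.8 → f/2 → f/1.4 → f/1.0 — 3 stops opened up (brighter).
ISO: 1600 → 800 → 400 → 200 → 100 — 4 stops lower (darker).
Net change so far: 1 stop darker. Offset with the shutter speed: 2 → 4.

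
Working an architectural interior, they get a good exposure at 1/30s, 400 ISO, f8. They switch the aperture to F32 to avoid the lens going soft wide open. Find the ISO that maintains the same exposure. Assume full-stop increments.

Aperture: f/8 → f/11 → f/16 → f/22 → f/32 — 4 stops smaller aperture (darker).
Need 4 stops brighter from the ISO: 400 → 800 → 1600 → 3200 → 6400.

ISO 6400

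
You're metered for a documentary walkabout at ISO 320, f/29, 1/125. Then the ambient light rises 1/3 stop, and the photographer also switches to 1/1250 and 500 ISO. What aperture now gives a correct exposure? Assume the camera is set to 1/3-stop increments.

Scene light: 1/3 stop brighter.
Shutter speed: 1/125 → 1/160 → 1/200 → 1/250 → 1/320 → 1/400 → 1/500 → 1/640 → 1/800 → 1/1000 → 1/1250 — 3 1/3 stops faster (darker).
ISO: 320 → 400 → 500 — 2/3 stop raised (brighter).
Net so far: 2 1/3 stops darker. Aperture: f/29 → f/25 → f/22 → f/20 → f/18 → f/16 → f/14 → f/13.

f/13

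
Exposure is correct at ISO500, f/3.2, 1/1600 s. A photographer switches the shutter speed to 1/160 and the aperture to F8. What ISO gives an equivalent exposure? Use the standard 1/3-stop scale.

Shutter speed: 1/1600 → 1/1250 → 1/1000 → 1/800 → 1/640 → 1/500 → 1/400 → 1/320 → 1/250 → 1/200 → 1/160 — 3 1/3 stops slower (brighter).
Aperture: f/3.2 → f/3.5 → f/4 → f/4.5 → f/5 → f/5.6 → f/6.3 → f/7.1 → f/8 — 2 2/3 stops stopped down (darker).
Net change so far: 2/3 stop brighter. Offset with the ISO: 500 → 400 → 320.

ISO 320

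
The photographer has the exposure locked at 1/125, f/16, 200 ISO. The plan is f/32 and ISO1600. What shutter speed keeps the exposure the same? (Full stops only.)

1/250s

Aperture: f/16 → f/22 → f/32 — 2 stops narrower (darker).
ISO: 200 → 400 → 800 → 1600 — 3 stops raised (brighter).
Net change so far: 1 stop brighter. Offset with the shutter speed: 1/125 → 1/250.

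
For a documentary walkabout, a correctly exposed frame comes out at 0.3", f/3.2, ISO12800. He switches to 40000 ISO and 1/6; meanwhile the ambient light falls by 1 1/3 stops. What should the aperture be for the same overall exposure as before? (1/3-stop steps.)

Scene light: 1 1/3 stops darker.
ISO: 12800 → 16000 → 20000 → 25600 → 32000 → 40000 — 1 2/3 stops raised (brighter).
Shutter speed: 0.3 → 1/4 → 1/5 → 1/6 — 1 stop shorter (darker).
Net so far: 2/3 stop darker. Aperture: f/3.2 → f/2.8 → f/2.5.

f/2.5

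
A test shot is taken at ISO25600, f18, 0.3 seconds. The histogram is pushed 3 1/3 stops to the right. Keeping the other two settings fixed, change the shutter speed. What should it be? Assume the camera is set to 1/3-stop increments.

Overexposed by 3 1/3 stops → need 3 1/3 stops darker.
Shutter speed: 0.3 → 1/4 → 1/5 → 1/6 → 1/8 → 1/10 → 1/13 → 1/15 → 1/20 → 1/25 → 1/30.

1/30s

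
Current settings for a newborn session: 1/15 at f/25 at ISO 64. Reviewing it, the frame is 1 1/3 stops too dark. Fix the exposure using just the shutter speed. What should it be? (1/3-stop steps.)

1/6s

Underexposed by 1 1/3 stops → need 1 1/3 stops brighter.
Shutter speed: 1/15 → 1/13 → 1/10 → 1/8 → 1/6.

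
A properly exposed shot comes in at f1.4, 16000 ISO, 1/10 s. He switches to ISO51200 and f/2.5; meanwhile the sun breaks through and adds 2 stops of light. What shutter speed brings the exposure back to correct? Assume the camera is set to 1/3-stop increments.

1/40s

Scene light: 2 stops brighter.
ISO: 16000 → 20000 → 25600 → 32000 → 40000 → 51200 — 1 2/3 stops raised (brighter).
Aperture: f/1.4 → f/1.6 → f/1.8 → f/2 → f/2.2 → f/2.5 — 1 2/3 stops smaller aperture (darker).
Net so far: 2 stops brighter. Shutter speed: 1/10 → 1/13 → 1/15 → 1/20 → 1/25 → 1/30 → 1/40.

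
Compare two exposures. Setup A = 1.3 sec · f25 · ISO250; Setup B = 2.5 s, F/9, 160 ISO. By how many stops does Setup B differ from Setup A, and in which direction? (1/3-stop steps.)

3 1/3 stops brighter

Aperture: f/25 → f/22 → f/20 → f/18 → f/16 → f/14 → f/13 → f/11 → f/10 → f/9 — 3 stops opened up (brighter).
Shutter speed: 1.3 → 1.6 → 2 → 2.5 — 1 stop slower (brighter).
ISO: 250 → 200 → 160 — 2/3 stop dropped (darker).
Net: +3 +1 −2/3 = +3 1/3 stops.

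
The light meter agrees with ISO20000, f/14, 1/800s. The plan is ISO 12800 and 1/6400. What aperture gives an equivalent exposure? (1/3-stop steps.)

f/4

ISO: 20000 → 16000 → 12800 — 2/3 stop lower (darker).
Shutter speed: 1/800 → 1/1000 → 1/1250 → 1/1600 → 1/2000 → 1/2500 → 1/3200 → 1/4000 → 1/5000 → 1/6400 — 3 stops shorter (darker).
Net change so far: 3 2/3 stops darker. Offset with the aperture: f/14 → f/13 → f/11 → f/10 → f/9 → f/8 → f/7.1 → f/6.3 → f/5.6 → f/5 → f/4.5 → f/4.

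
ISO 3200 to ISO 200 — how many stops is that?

3200 → 1600 → 800 → 400 → 200 — count the steps: 4 stops.

4 stops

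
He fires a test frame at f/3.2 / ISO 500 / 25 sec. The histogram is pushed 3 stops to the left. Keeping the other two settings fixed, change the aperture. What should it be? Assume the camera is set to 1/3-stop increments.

f/1.1

Underexposed by 3 stops → need 3 stops brighter.
Aperture: f/3.2 → f/2.8 → f/2.5 → f/2.2 → f/2 → f/1.8 → f/1.6 → f/1.4 → f/1.2 → f/1.1.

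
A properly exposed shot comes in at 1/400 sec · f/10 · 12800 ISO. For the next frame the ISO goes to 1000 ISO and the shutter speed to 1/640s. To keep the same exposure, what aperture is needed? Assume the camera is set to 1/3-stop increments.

f/2.2

ISO: 12800 → 10000 → 8000 → 6400 → 5000 → 4000 → 3200 → 2500 → 2000 → 1600 → 1250 → 1000 — 3 2/3 stops lower (darker).
Shutter speed: 1/400 → 1/500 → 1/640 — 2/3 stop shorter (darker).
Net change so far: 4 1/3 stops darker. Offset with the aperture: f/10 → f/9 → f/8 → f/7.1 → f/6.3 → f/5.6 → f/5 → f/4.5 → f/4 → f/3.5 → f/3.2 → f/2.8 → f/2.5 → f/2.2.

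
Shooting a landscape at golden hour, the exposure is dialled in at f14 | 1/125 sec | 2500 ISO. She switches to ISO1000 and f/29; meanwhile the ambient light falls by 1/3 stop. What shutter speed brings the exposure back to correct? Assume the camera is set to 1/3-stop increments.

1/10s

Scene light: 1/3 stop darker.
ISO: 2500 → 2000 → 1600 → 1250 → 1000 — 1 1/3 stops dropped (darker).
Aperture: f/14 → f/16 → f/18 → f/20 → f/22 → f/25 → f/29 — 2 stops stopped down (darker).
Net so far: 3 2/3 stops darker. Shutter speed: 1/125 → 1/100 → 1/80 → 1/60 → 1/50 → 1/40 → 1/30 → 1/25 → 1/20 → 1/15 → 1/13 → 1/10.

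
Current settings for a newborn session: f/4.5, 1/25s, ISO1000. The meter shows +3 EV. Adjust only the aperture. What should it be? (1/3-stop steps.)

Overexposed by 3 stops → need 3 stops darker.
Aperture: f/4.5 → f/5 → f/5.6 → f/6.3 → f/7.1 → f/8 → f/9 → f/10 → f/11 → f/13.

f/13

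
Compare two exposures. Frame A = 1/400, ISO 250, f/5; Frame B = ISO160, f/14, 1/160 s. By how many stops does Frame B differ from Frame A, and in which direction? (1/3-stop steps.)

Aperture: f/5 → f/5.6 → f/6.3 → f/7.1 → f/8 → f/9 → f/10 → f/11 → f/13 → f/14 — 3 stops stopped down (darker).
Shutter speed: 1/400 → 1/320 → 1/250 → 1/200 → 1/160 — 1 1/3 stops slower (brighter).
ISO: 250 → 200 → 160 — 2/3 stop dropped (darker).
Net: −3 +1 1/3 −2/3 = −2 1/3 stops.

2 1/3 stops darker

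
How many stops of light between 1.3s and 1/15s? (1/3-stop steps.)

1.3 → 1 → 0.8 → 0.6 → 0.5 → 0.4 → 0.3 → 1/4 → 1/5 → 1/6 → 1/8 → 1/10 → 1/13 → 1/15 — count the steps: 13 third-stops = 4 1/3 stops.

4 1/3 stops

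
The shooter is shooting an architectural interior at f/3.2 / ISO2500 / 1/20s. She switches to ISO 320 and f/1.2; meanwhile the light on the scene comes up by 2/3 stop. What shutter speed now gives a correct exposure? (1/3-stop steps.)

1/25s

Scene light: 2/3 stop brighter.
ISO: 2500 → 2000 → 1600 → 1250 → 1000 → 800 → 640 → 500 → 400 → 320 — 3 stops lower (darker).
Aperture: f/3.2 → f/2.8 → f/2.5 → f/2.2 → f/2 → f/1.8 → f/1.6 → f/1.4 → f/1.2 — 2 2/3 stops larger aperture (brighter).
Net so far: 1/3 stop brighter. Shutter speed: 1/20 → 1/25.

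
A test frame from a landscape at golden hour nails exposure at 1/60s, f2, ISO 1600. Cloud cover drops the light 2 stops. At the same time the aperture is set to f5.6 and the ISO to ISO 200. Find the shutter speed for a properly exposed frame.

Scene light: 2 stops darker.
Aperture: f/2 → f/2.8 → f/4 → f/5.6 — 3 stops narrower (darker).
ISO: 1600 → 800 → 400 → 200 — 3 stops lower (darker).
Net so far: 8 stops darker. Shutter speed: 1/60 → 1/30 → 1/15 → 1/8 → 1/4 → 1/2 → 1 → 2 → 4.

4 s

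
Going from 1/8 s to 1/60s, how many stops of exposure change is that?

3 stops

1/8 → 1/15 → 1/30 → 1/60 — count the steps: 3 stops.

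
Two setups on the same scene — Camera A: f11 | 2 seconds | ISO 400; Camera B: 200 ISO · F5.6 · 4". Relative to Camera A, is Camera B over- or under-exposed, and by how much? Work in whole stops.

2 stops brighter

Aperture: f/11 → f/8 → f/5.6 — 2 stops wider (brighter).
Shutter speed: 2 → 4 — 1 stop slower (brighter).
ISO: 400 → 200 — 1 stop dropped (darker).
Net: +2 +1 −1 = +2 stops.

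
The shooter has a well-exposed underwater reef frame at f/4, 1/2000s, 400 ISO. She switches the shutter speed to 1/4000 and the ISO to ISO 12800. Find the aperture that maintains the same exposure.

Shutter speed: 1/2000 → 1/4000 — 1 stop shorter (darker).
ISO: 400 → 800 → 1600 → 3200 → 6400 → 12800 — 5 stops raised (brighter).
Net change so far: 4 stops brighter. Offset with the aperture: f/4 → f/5.6 → f/8 → f/11 → f/16.

f/16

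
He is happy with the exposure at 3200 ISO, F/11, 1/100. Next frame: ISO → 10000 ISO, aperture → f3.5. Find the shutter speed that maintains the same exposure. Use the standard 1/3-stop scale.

ISO: 3200 → 4000 → 5000 → 6400 → 8000 → 10000 — 1 2/3 stops higher (brighter).
Aperture: f/11 → f/10 → f/9 → f/8 → f/7.1 → f/6.3 → f/5.6 → f/5 → f/4.5 → f/4 → f/3.5 — 3 1/3 stops opened up (brighter).
Net change so far: 5 stops brighter. Offset with the shutter speed: 1/100 → 1/125 → 1/160 → 1/200 → 1/250 → 1/320 → 1/400 → 1/500 → 1/640 → 1/800 → 1/1000 → 1/1250 → 1/1600 → 1/2000 → 1/2500 → 1/3200.

1/3200s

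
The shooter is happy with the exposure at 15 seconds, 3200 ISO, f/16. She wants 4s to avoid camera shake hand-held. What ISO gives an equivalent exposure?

ISO 12800

Shutter speed: 15 → 8 → 4 — 2 stops shorter (darker).
Need 2 stops brighter from the ISO: 3200 → 6400 → 12800.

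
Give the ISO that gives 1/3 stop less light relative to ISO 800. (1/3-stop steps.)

ISO: 800 → 640 — 1/3 stop lower (darker).

ISO 640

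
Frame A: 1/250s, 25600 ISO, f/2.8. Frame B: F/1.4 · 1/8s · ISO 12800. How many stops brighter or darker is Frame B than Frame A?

6 stops brighter

Aperture: f/2.8 → f/2 → f/1.4 — 2 stops opened up (brighter).
Shutter speed: 1/250 → 1/125 → 1/60 → 1/30 → 1/15 → 1/8 — 5 stops longer (brighter).
ISO: 25600 → 12800 — 1 stop lower (darker).
Net: +2 +5 −1 = +6 stops.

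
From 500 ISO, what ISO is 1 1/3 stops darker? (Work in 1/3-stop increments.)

ISO: 500 → 400 → 320 → 250 → 200 — 1 1/3 stops dropped (darker).

ISO 200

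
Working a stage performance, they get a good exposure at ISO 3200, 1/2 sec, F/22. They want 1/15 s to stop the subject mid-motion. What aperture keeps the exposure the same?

f/8

Shutter speed: 1/2 → 1/4 → 1/8 → 1/15 — 3 stops shorter (darker).
Need 3 stops brighter from the aperture: f/22 → f/16 → f/11 → f/8.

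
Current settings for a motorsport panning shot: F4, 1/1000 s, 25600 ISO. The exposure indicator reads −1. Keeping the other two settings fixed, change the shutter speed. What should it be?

Underexposed by 1 stop → need 1 stop brighter.
Shutter speed: 1/1000 → 1/500.

1/500s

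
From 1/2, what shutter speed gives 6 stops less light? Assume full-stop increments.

Shutter speed: 1/2 → 1/4 → 1/8 → 1/15 → 1/30 → 1/60 → 1/125 — 6 stops shorter (darker).

1/125s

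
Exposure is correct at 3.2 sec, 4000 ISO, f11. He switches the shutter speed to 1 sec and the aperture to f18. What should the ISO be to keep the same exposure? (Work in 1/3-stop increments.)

Shutter speed: 3.2 → 2.5 → 2 → 1.6 → 1.3 → 1 — 1 2/3 stops shorter (darker).
Aperture: f/11 → f/13 → f/14 → f/16 → f/18 — 1 1/3 stops smaller aperture (darker).
Net change so far: 3 stops darker. Offset with the ISO: 4000 → 5000 → 6400 → 8000 → 10000 → 12800 → 16000 → 20000 → 25600 → 32000.

ISO 32000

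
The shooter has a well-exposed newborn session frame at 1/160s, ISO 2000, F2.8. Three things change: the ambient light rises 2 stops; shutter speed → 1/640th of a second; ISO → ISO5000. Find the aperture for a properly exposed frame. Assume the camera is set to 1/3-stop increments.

f/4.5

Scene light: 2 stops brighter.
Shutter speed: 1/160 → 1/200 → 1/250 → 1/320 → 1/400 → 1/500 → 1/640 — 2 stops faster (darker).
ISO: 2000 → 2500 → 3200 → 4000 → 5000 — 1 1/3 stops higher (brighter).
Net so far: 1 1/3 stops brighter. Aperture: f/2.8 → f/3.2 → f/3.5 → f/4 → f/4.5.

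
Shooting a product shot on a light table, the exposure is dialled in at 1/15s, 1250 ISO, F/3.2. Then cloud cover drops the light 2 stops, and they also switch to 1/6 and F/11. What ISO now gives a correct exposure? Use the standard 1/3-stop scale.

ISO 25600

Scene light: 2 stops darker.
Shutter speed: 1/15 → 1/13 → 1/10 → 1/8 → 1/6 — 1 1/3 stops slower (brighter).
Aperture: f/3.2 → f/3.5 → f/4 → f/4.5 → f/5 → f/5.6 → f/6.3 → f/7.1 → f/8 → f/9 → f/10 → f/11 — 3 2/3 stops stopped down (darker).
Net so far: 4 1/3 stops darker. ISO: 1250 → 1600 → 2000 → 2500 → 3200 → 4000 → 5000 → 6400 → 8000 → 10000 → 12800 → 16000 → 20000 → 25600.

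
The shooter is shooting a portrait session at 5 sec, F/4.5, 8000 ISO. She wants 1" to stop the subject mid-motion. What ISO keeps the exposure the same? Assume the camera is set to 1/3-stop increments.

Shutter speed: 5 → 4 → 3.2 → 2.5 → 2 → 1.6 → 1.3 → 1 — 2 1/3 stops faster (darker).
Need 2 1/3 stops brighter from the ISO: 8000 → 10000 → 12800 → 16000 → 20000 → 25600 → 32000 → 40000.

ISO 40000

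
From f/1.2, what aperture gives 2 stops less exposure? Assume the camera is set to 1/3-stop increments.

Aperture: f/1.2 → f/1.4 → f/1.6 → f/1.8 → f/2 → f/2.2 → f/2.5 — 2 stops stopped down (darker).

f/2.5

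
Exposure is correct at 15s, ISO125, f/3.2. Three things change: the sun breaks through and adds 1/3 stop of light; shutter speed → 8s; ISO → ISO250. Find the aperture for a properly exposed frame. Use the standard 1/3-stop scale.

f/3.5

Scene light: 1/3 stop brighter.
Shutter speed: 15 → 13 → 10 → 8 — 1 stop shorter (darker).
ISO: 125 → 160 → 200 → 250 — 1 stop raised (brighter).
Net so far: 1/3 stop brighter. Aperture: f/3.2 → f/3.5.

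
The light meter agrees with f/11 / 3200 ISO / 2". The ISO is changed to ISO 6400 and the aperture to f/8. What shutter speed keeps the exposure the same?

ISO: 3200 → 6400 — 1 stop higher (brighter).
Aperture: f/11 → f/8 — 1 stop larger aperture (brighter).
Net change so far: 2 stops brighter. Offset with the shutter speed: 2 → 1 → 1/2.

1/2s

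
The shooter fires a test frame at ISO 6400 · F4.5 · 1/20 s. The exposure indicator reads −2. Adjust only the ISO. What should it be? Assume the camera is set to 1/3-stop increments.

Underexposed by 2 stops → need 2 stops brighter.
ISO: 6400 → 8000 → 10000 → 12800 → 16000 → 20000 → 25600.

ISO 25600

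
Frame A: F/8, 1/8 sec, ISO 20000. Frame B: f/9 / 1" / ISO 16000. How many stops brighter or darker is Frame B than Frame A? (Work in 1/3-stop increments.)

2 1/3 stops brighter

Aperture: f/8 → f/9 — 1/3 stop narrower (darker).
Shutter speed: 1/8 → 1/6 → 1/5 → 1/4 → 0.3 → 0.4 → 0.5 → 0.6 → 0.8 → 1 — 3 stops slower (brighter).
ISO: 20000 → 16000 — 1/3 stop dropped (darker).
Net: −1/3 +3 −1/3 = +2 1/3 stops.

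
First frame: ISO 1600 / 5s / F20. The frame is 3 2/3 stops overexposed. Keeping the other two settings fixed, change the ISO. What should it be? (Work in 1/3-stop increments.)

Overexposed by 3 2/3 stops → need 3 2/3 stops darker.
ISO: 1600 → 1250 → 1000 → 800 → 640 → 500 → 400 → 320 → 250 → 200 → 160 → 125.

ISO 125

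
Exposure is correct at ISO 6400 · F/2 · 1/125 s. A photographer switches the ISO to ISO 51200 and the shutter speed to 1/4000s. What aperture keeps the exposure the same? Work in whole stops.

ISO: 6400 → 12800 → 25600 → 51200 — 3 stops raised (brighter).
Shutter speed: 1/125 → 1/250 → 1/500 → 1/1000 → 1/2000 → 1/4000 — 5 stops faster (darker).
Net change so far: 2 stops darker. Offset with the aperture: f/2 → f/1.4 → f/1.0.

f/1.0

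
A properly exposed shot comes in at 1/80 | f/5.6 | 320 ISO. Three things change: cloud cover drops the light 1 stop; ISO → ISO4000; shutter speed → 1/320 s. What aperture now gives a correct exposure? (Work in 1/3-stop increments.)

Scene light: 1 stop darker.
ISO: 320 → 400 → 500 → 640 → 800 → 1000 → 1250 → 1600 → 2000 → 2500 → 3200 → 4000 — 3 2/3 stops raised (brighter).
Shutter speed: 1/80 → 1/100 → 1/125 → 1/160 → 1/200 → 1/250 → 1/320 — 2 stops shorter (darker).
Net so far: 2/3 stop brighter. Aperture: f/5.6 → f/6.3 → f/7.1.

f/7.1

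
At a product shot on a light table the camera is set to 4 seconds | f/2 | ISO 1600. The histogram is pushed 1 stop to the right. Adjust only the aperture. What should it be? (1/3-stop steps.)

Overexposed by 1 stop → need 1 stop darker.
Aperture: f/2 → f/2.2 → f/2.5 → f/2.8.

f/2.8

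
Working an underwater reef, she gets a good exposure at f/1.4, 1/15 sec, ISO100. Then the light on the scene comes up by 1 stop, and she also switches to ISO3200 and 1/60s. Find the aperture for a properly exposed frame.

f/5.6

Scene light: 1 stop brighter.
ISO: 100 → 200 → 400 → 800 → 1600 → 3200 — 5 stops higher (brighter).
Shutter speed: 1/15 → 1/30 → 1/60 — 2 stops shorter (darker).
Net so far: 4 stops brighter. Aperture: f/1.4 → f/2 → f/2.8 → f/4 → f/5.6.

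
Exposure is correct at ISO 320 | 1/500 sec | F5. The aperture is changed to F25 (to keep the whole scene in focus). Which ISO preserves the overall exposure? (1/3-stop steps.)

Aperture: f/5 → f/5.6 → f/6.3 → f/7.1 → f/8 → f/9 → f/10 → f/11 → f/13 → f/14 → f/16 → f/18 → f/20 → f/22 → f/25 — 4 2/3 stops stopped down (darker).
Need 4 2/3 stops brighter from the ISO: 320 → 400 → 500 → 640 → 800 → 1000 → 1250 → 1600 → 2000 → 2500 → 3200 → 4000 → 5000 → 6400 → 8000.

ISO 8000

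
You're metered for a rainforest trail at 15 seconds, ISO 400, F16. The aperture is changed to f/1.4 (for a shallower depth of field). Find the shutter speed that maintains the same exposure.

1/8s

Aperture: f/16 → f/11 → f/8 → f/5.6 → f/4 → f/2.8 → f/2 → f/1.4 — 7 stops opened up (brighter).
Need 7 stops darker from the shutter speed: 15 → 8 → 4 → 2 → 1 → 1/2 → 1/4 → 1/8.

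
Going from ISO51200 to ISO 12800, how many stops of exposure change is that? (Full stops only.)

51200 → 25600 → 12800 — count the steps: 2 stops.

2 stops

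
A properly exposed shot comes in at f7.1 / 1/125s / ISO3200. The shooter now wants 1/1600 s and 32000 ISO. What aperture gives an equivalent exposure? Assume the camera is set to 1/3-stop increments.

Shutter speed: 1/125 → 1/160 → 1/200 → 1/250 → 1/320 → 1/400 → 1/500 → 1/640 → 1/800 → 1/1000 → 1/1250 → 1/1600 — 3 2/3 stops faster (darker).
ISO: 3200 → 4000 → 5000 → 6400 → 8000 → 10000 → 12800 → 16000 → 20000 → 25600 → 32000 — 3 1/3 stops higher (brighter).
Net change so far: 1/3 stop darker. Offset with the aperture: f/7.1 → f/6.3.

f/6.3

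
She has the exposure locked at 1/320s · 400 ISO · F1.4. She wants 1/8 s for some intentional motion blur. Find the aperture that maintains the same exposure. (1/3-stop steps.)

Shutter speed: 1/320 → 1/250 → 1/200 → 1/160 → 1/125 → 1/100 → 1/80 → 1/60 → 1/50 → 1/40 → 1/30 → 1/25 → 1/20 → 1/15 → 1/13 → 1/10 → 1/8 — 5 1/3 stops longer (brighter).
Need 5 1/3 stops darker from the aperture: f/1.4 → f/1.6 → f/1.8 → f/2 → f/2.2 → f/2.5 → f/2.8 → f/3.2 → f/3.5 → f/4 → f/4.5 → f/5 → f/5.6 → f/6.3 → f/7.1 → f/8 → f/9.

f/9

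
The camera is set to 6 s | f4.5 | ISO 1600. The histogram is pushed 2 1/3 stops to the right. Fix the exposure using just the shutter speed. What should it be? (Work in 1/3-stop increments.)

1.3 s

Overexposed by 2 1/3 stops → need 2 1/3 stops darker.
Shutter speed: 6 → 5 → 4 → 3.2 → 2.5 → 2 → 1.6 → 1.3.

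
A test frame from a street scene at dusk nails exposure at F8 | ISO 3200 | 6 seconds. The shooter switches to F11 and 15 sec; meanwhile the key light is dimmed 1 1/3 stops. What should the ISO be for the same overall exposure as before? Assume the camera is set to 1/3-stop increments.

Scene light: 1 1/3 stops darker.
Aperture: f/8 → f/9 → f/10 → f/11 — 1 stop stopped down (darker).
Shutter speed: 6 → 8 → 10 → 13 → 15 — 1 1/3 stops longer (brighter).
Net so far: 1 stop darker. ISO: 3200 → 4000 → 5000 → 6400.

ISO 6400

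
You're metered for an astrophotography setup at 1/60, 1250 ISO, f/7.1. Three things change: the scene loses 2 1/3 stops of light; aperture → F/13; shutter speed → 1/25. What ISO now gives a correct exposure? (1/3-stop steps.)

Scene light: 2 1/3 stops darker.
Aperture: f/7.1 → f/8 → f/9 → f/10 → f/11 → f/13 — 1 2/3 stops smaller aperture (darker).
Shutter speed: 1/60 → 1/50 → 1/40 → 1/30 → 1/25 — 1 1/3 stops longer (brighter).
Net so far: 2 2/3 stops darker. ISO: 1250 → 1600 → 2000 → 2500 → 3200 → 4000 → 5000 → 6400 → 8000.

ISO 8000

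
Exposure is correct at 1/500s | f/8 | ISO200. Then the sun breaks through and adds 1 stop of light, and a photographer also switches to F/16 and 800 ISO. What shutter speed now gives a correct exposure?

Scene light: 1 stop brighter.
Aperture: f/8 → f/11 → f/16 — 2 stops narrower (darker).
ISO: 200 → 400 → 800 — 2 stops raised (brighter).
Net so far: 1 stop brighter. Shutter speed: 1/500 → 1/1000.

1/1000s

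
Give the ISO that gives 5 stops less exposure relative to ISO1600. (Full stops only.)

ISO 50

ISO: 1600 → 800 → 400 → 200 → 100 → 50 — 5 stops lower (darker).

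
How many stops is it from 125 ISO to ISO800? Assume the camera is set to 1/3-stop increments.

125 → 160 → 200 → 250 → 320 → 400 → 500 → 640 → 800 — count the steps: 8 third-stops = 2 2/3 stops.

2 2/3 stops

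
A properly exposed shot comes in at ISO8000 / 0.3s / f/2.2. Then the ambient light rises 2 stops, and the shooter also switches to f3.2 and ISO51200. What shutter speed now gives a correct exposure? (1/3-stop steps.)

1/40s

Scene light: 2 stops brighter.
Aperture: f/2.2 → f/2.5 → f/2.8 → f/3.2 — 1 stop narrower (darker).
ISO: 8000 → 10000 → 12800 → 16000 → 20000 → 25600 → 32000 → 40000 → 51200 — 2 2/3 stops higher (brighter).
Net so far: 3 2/3 stops brighter. Shutter speed: 0.3 → 1/4 → 1/5 → 1/6 → 1/8 → 1/10 → 1/13 → 1/15 → 1/20 → 1/25 → 1/30 → 1/40.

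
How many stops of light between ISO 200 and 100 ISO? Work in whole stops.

1 stop

200 → 100 — count the steps: 1 stop.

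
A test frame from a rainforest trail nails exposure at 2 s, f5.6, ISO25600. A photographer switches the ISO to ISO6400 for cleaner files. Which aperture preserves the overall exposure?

f/2.8

ISO: 25600 → 12800 → 6400 — 2 stops lower (darker).
Need 2 stops brighter from the aperture: f/5.6 → f/4 → f/2.8.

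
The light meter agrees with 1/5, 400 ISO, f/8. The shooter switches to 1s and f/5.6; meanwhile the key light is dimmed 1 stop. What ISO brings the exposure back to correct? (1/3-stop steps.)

ISO 80

Scene light: 1 stop darker.
Shutter speed: 1/5 → 1/4 → 0.3 → 0.4 → 0.5 → 0.6 → 0.8 → 1 — 2 1/3 stops slower (brighter).
Aperture: f/8 → f/7.1 → f/6.3 → f/5.6 — 1 stop opened up (brighter).
Net so far: 2 1/3 stops brighter. ISO: 400 → 320 → 250 → 200 → 160 → 125 → 100 → 80.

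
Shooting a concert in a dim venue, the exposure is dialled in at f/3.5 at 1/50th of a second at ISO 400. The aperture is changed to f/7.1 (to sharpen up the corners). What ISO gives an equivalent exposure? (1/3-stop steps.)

ISO 1600

Aperture: f/3.5 → f/4 → f/4.5 → f/5 → f/5.6 → f/6.3 → f/7.1 — 2 stops narrower (darker).
Need 2 stops brighter from the ISO: 400 → 500 → 640 → 800 → 1000 → 1250 → 1600.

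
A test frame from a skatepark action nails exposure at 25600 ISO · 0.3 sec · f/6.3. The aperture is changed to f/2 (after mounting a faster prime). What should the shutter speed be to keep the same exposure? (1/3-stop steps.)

1/30s

Aperture: f/6.3 → f/5.6 → f/5 → f/4.5 → f/4 → f/3.5 → f/3.2 → f/2.8 → f/2.5 → f/2.2 → f/2 — 3 1/3 stops wider (brighter).
Need 3 1/3 stops darker from the shutter speed: 0.3 → 1/4 → 1/5 → 1/6 → 1/8 → 1/10 → 1/13 → 1/15 → 1/20 → 1/25 → 1/30.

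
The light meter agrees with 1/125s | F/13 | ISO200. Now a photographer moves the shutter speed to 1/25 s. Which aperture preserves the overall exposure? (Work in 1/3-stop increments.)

Shutter speed: 1/125 → 1/100 → 1/80 → 1/60 → 1/50 → 1/40 → 1/30 → 1/25 — 2 1/3 stops slower (brighter).
Need 2 1/3 stops darker from the aperture: f/13 → f/14 → f/16 → f/18 → f/20 → f/22 → f/25 → f/29.

f/29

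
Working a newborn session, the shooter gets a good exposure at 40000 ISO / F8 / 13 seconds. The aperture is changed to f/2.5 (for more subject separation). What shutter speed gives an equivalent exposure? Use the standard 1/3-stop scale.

Aperture: f/8 → f/7.1 → f/6.3 → f/5.6 → f/5 → f/4.5 → f/4 → f/3.5 → f/3.2 → f/2.8 → f/2.5 — 3 1/3 stops opened up (brighter).
Need 3 1/3 stops darker from the shutter speed: 13 → 10 → 8 → 6 → 5 → 4 → 3.2 → 2.5 → 2 → 1.6 → 1.3.

1.3 s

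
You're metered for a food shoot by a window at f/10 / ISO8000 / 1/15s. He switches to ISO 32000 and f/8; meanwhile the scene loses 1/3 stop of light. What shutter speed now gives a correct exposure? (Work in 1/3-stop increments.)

1/80s

Scene light: 1/3 stop darker.
ISO: 8000 → 10000 → 12800 → 16000 → 20000 → 25600 → 32000 — 2 stops higher (brighter).
Aperture: f/10 → f/9 → f/8 — 2/3 stop larger aperture (brighter).
Net so far: 2 1/3 stops brighter. Shutter speed: 1/15 → 1/20 → 1/25 → 1/30 → 1/40 → 1/50 → 1/60 → 1/80.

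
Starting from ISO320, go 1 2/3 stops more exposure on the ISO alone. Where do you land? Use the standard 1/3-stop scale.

ISO: 320 → 400 → 500 → 640 → 800 → 1000 — 1 2/3 stops raised (brighter).

ISO 1000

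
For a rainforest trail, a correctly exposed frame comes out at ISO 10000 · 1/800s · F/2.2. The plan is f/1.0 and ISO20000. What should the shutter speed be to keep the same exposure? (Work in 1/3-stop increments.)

1/8000s

Aperture: f/2.2 → f/2 → f/1.8 → f/1.6 → f/1.4 → f/1.2 → f/1.1 → f/1.0 — 2 1/3 stops opened up (brighter).
ISO: 10000 → 12800 → 16000 → 20000 — 1 stop raised (brighter).
Net change so far: 3 1/3 stops brighter. Offset with the shutter speed: 1/800 → 1/1000 → 1/1250 → 1/1600 → 1/2000 → 1/2500 → 1/3200 → 1/4000 → 1/5000 → 1/6400 → 1/8000.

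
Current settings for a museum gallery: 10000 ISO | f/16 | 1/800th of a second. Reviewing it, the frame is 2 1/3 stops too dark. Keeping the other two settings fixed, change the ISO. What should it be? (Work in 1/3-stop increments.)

Underexposed by 2 1/3 stops → need 2 1/3 stops brighter.
ISO: 10000 → 12800 → 16000 → 20000 → 25600 → 32000 → 40000 → 51200.

ISO 51200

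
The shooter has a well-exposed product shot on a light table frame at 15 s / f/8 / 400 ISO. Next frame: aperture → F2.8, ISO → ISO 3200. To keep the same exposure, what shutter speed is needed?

Aperture: f/8 → f/5.6 → f/4 → f/2.8 — 3 stops wider (brighter).
ISO: 400 → 800 → 1600 → 3200 — 3 stops higher (brighter).
Net change so far: 6 stops brighter. Offset with the shutter speed: 15 → 8 → 4 → 2 → 1 → 1/2 → 1/4.

1/4s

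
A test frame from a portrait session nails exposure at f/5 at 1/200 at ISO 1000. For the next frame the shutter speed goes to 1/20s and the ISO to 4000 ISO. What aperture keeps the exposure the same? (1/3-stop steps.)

f/32

Shutter speed: 1/200 → 1/160 → 1/125 → 1/100 → 1/80 → 1/60 → 1/50 → 1/40 → 1/30 → 1/25 → 1/20 — 3 1/3 stops longer (brighter).
ISO: 1000 → 1250 → 1600 → 2000 → 2500 → 3200 → 4000 — 2 stops raised (brighter).
Net change so far: 5 1/3 stops brighter. Offset with the aperture: f/5 → f/5.6 → f/6.3 → f/7.1 → f/8 → f/9 → f/10 → f/11 → f/13 → f/14 → f/16 → f/18 → f/20 → f/22 → f/25 → f/29 → f/32.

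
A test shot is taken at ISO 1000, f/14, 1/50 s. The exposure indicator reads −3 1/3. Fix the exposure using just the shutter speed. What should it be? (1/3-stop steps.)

1/5s

Underexposed by 3 1/3 stops → need 3 1/3 stops brighter.
Shutter speed: 1/50 → 1/40 → 1/30 → 1/25 → 1/20 → 1/15 → 1/13 → 1/10 → 1/8 → 1/6 → 1/5.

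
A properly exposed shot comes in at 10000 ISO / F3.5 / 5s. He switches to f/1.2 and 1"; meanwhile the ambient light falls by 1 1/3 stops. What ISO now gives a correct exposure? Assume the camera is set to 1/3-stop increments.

Scene light: 1 1/3 stops darker.
Aperture: f/3.5 → f/3.2 → f/2.8 → f/2.5 → f/2.2 → f/2 → f/1.8 → f/1.6 → f/1.4 → f/1.2 — 3 stops opened up (brighter).
Shutter speed: 5 → 4 → 3.2 → 2.5 → 2 → 1.6 → 1.3 → 1 — 2 1/3 stops faster (darker).
Net so far: 2/3 stop darker. ISO: 10000 → 12800 → 16000.

ISO 16000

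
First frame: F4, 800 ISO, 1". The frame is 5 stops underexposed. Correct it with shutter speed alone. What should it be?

30 s

Underexposed by 5 stops → need 5 stops brighter.
Shutter speed: 1 → 2 → 4 → 8 → 15 → 30.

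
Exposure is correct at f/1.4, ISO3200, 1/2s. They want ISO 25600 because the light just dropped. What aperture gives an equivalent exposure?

f/4

ISO: 3200 → 6400 → 12800 → 25600 — 3 stops higher (brighter).
Need 3 stops darker from the aperture: f/1.4 → f/2 → f/2.8 → f/4.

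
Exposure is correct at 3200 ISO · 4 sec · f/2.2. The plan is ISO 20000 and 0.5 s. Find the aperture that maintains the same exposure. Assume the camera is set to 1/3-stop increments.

ISO: 3200 → 4000 → 5000 → 6400 → 8000 → 10000 → 12800 → 16000 → 20000 — 2 2/3 stops raised (brighter).
Shutter speed: 4 → 3.2 → 2.5 → 2 → 1.6 → 1.3 → 1 → 0.8 → 0.6 → 0.5 — 3 stops faster (darker).
Net change so far: 1/3 stop darker. Offset with the aperture: f/2.2 → f/2.

f/2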